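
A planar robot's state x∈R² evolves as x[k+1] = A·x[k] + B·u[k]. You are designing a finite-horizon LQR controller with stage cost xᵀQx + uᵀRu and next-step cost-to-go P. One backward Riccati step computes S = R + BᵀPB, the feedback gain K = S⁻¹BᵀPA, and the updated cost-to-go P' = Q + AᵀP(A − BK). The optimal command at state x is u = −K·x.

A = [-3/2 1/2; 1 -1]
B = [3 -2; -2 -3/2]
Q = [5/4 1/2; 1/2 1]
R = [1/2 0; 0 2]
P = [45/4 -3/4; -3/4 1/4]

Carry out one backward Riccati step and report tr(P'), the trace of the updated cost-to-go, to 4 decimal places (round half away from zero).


BᵀP = [35.2500 -2.7500; -21.3750 1.1250]
S = R + BᵀPB = [1/2 0; 0 2] + [111.2500 -66.3750; -66.3750 41.0625] = [111.7500 -66.3750; -66.3750 43.0625]
BᵀPA = [-55.6250 20.3750; 33.1875 -11.8125]
K = S⁻¹·BᵀPA = [-0.4735 0.2296; 0.0408 0.0795]
A−BK = [0.0022 -0.0296; 0.1142 -0.4215]
AᵀP(A−BK) = [0.1184 -0.0574; -0.0574 0.0746]
P' = Q + AᵀP(A−BK) = [1.3684 0.4426; 0.4426 1.0746]
tr(P') = 2.4430

2.4430


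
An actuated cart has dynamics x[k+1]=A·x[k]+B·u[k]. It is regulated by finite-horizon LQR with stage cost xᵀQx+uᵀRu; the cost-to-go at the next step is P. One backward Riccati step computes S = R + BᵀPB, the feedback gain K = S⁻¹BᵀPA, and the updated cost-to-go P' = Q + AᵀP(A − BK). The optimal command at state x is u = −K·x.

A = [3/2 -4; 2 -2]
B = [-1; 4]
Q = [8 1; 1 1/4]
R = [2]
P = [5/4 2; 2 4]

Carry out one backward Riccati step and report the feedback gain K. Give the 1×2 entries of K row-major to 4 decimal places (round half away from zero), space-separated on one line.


BᵀP = [6.7500 14.0000]
S = R + BᵀPB = [2] + [49.2500] = [51.2500]
BᵀPA = [38.1250 -55.0000]
K = S⁻¹·BᵀPA = [0.7439 -1.0732]
A−BK = [2.2439 -5.0732; -0.9756 2.2927]
AᵀP(A−BK) = [2.4512 -4.5854; -4.5854 8.9756]
P' = Q + AᵀP(A−BK) = [10.4512 -3.5854; -3.5854 9.2256]
tr(P') = 19.6768

0.7439 -1.0732


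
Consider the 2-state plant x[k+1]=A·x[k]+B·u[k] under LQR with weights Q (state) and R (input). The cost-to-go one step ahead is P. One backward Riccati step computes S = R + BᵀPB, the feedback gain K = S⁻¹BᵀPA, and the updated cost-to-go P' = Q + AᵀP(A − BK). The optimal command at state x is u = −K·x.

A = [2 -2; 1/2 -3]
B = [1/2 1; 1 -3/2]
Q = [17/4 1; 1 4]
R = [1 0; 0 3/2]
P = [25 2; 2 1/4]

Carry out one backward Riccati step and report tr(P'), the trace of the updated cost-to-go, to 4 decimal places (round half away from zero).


BᵀP = [14.5000 1.2500; 22.0000 1.6250]
S = R + BᵀPB = [1 0; 0 3/2] + [8.5000 12.6250; 12.6250 19.5625] = [9.5000 12.6250; 12.6250 21.0625]
BᵀPA = [29.6250 -32.7500; 44.8125 -48.8750]
K = S⁻¹·BᵀPA = [1.4303 -1.7873; 1.2702 -1.2491]
A−BK = [0.0146 0.1428; 0.9750 -3.0864]
AᵀP(A−BK) = [4.7660 -5.4484; -5.4484 6.6633]
P' = Q + AᵀP(A−BK) = [9.0160 -4.4484; -4.4484 10.6633]
tr(P') = 19.6794

19.6794


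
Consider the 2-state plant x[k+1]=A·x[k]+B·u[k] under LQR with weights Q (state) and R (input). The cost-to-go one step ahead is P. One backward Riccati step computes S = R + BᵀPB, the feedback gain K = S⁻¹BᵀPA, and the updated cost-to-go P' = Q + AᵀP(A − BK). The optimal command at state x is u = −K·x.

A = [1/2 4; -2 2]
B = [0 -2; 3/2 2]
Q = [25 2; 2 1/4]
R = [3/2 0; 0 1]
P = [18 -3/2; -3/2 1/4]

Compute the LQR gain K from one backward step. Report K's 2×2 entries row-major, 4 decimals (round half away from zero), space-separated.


BᵀP = [-2.2500 0.3750; -39.0000 3.5000]
S = R + BᵀPB = [3/2 0; 0 1] + [0.5625 5.2500; 5.2500 85.0000] = [2.0625 5.2500; 5.2500 86.0000]
BᵀPA = [-1.8750 -8.2500; -26.5000 -149.0000]
K = S⁻¹·BᵀPA = [-0.1477 0.4856; -0.2991 -1.7622]
A−BK = [-0.0982 0.4756; -1.1802 4.7960]
AᵀP(A−BK) = [0.2963 -0.2879; -0.2879 6.4380]
P' = Q + AᵀP(A−BK) = [25.2963 1.7121; 1.7121 6.6880]
tr(P') = 31.9844

-0.1477 0.4856 -0.2991 -1.7622


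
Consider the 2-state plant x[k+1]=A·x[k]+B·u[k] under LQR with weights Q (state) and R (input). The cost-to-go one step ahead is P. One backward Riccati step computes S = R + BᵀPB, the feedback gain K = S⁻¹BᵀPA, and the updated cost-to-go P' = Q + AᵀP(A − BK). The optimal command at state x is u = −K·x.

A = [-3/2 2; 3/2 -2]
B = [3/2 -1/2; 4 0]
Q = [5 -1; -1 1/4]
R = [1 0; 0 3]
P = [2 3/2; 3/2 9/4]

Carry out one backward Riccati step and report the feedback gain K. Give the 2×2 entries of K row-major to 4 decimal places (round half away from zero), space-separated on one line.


BᵀP = [9.0000 11.2500; -1.0000 -0.7500]
S = R + BᵀPB = [1 0; 0 3] + [58.5000 -4.5000; -4.5000 0.5000] = [59.5000 -4.5000; -4.5000 3.5000]
BᵀPA = [3.3750 -4.5000; 0.3750 -0.5000]
K = S⁻¹·BᵀPA = [0.0718 -0.0957; 0.1995 -0.2660]
A−BK = [-1.5080 2.0106; 1.2128 -1.6170]
AᵀP(A−BK) = [2.4953 -3.3271; -3.3271 4.4362]
P' = Q + AᵀP(A−BK) = [7.4953 -4.3271; -4.3271 4.6862]
tr(P') = 12.1815

0.0718 -0.0957 0.1995 -0.2660


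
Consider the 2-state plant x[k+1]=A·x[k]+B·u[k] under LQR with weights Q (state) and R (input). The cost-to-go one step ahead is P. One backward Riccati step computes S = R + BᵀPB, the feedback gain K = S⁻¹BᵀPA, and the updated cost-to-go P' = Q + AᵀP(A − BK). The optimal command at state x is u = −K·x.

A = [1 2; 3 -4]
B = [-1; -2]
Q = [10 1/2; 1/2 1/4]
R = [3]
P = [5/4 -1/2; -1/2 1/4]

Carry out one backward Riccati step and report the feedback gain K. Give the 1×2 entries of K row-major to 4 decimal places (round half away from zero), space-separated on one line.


-0.0769 -0.1538

BᵀP = [-0.2500 0.0000]
S = R + BᵀPB = [3] + [0.2500] = [3.2500]
BᵀPA = [-0.2500 -0.5000]
K = S⁻¹·BᵀPA = [-0.0769 -0.1538]
A−BK = [0.9231 1.8462; 2.8462 -4.3077]
AᵀP(A−BK) = [0.4808 -1.5385; -1.5385 16.9231]
P' = Q + AᵀP(A−BK) = [10.4808 -1.0385; -1.0385 17.1731]
tr(P') = 27.6538


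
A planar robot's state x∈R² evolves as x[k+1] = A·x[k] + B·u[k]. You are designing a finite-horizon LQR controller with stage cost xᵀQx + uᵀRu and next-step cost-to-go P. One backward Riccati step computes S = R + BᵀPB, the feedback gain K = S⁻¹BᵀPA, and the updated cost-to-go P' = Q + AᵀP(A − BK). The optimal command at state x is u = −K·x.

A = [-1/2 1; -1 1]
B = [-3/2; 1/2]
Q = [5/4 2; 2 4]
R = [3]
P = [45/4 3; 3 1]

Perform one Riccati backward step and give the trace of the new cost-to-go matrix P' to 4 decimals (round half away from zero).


9.0351

BᵀP = [-15.3750 -4.0000]
S = R + BᵀPB = [3] + [21.0625] = [24.0625]
BᵀPA = [11.6875 -19.3750]
K = S⁻¹·BᵀPA = [0.4857 -0.8052]
A−BK = [0.2286 -0.2078; -1.2429 1.4026]
AᵀP(A−BK) = [1.1357 -1.7143; -1.7143 2.6494]
P' = Q + AᵀP(A−BK) = [2.3857 0.2857; 0.2857 6.6494]
tr(P') = 9.0351


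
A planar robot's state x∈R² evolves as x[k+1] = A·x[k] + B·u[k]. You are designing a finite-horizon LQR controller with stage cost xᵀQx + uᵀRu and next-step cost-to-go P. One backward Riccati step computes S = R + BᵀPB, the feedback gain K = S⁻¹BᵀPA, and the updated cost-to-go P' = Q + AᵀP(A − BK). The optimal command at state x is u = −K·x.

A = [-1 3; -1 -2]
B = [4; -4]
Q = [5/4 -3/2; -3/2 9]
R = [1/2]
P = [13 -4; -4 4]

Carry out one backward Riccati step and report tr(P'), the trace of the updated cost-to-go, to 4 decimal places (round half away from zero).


BᵀP = [68.0000 -32.0000]
S = R + BᵀPB = [1/2] + [400.0000] = [400.5000]
BᵀPA = [-36.0000 268.0000]
K = S⁻¹·BᵀPA = [-0.0899 0.6692]
A−BK = [-0.6404 0.3233; -1.3596 0.6767]
AᵀP(A−BK) = [5.7640 -2.9101; -2.9101 1.6642]
P' = Q + AᵀP(A−BK) = [7.0140 -4.4101; -4.4101 10.6642]
tr(P') = 17.6782

17.6782


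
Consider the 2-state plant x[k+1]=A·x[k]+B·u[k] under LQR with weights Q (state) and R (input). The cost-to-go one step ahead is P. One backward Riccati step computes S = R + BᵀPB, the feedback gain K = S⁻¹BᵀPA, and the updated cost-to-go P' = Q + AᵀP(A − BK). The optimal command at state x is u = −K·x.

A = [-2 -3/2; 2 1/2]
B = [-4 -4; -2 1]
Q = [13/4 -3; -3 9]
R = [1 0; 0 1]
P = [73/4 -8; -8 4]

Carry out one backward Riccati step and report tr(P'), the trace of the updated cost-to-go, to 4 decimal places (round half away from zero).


13.3683

BᵀP = [-57.0000 24.0000; -81.0000 36.0000]
S = R + BᵀPB = [1 0; 0 1] + [180.0000 252.0000; 252.0000 360.0000] = [181.0000 252.0000; 252.0000 361.0000]
BᵀPA = [162.0000 97.5000; 234.0000 139.5000]
K = S⁻¹·BᵀPA = [-0.2646 0.0237; 0.8329 0.3699]
A−BK = [0.2733 0.0743; 0.6380 0.1775]
AᵀP(A−BK) = [0.9652 0.3581; 0.3581 0.1531]
P' = Q + AᵀP(A−BK) = [4.2152 -2.6419; -2.6419 9.1531]
tr(P') = 13.3683


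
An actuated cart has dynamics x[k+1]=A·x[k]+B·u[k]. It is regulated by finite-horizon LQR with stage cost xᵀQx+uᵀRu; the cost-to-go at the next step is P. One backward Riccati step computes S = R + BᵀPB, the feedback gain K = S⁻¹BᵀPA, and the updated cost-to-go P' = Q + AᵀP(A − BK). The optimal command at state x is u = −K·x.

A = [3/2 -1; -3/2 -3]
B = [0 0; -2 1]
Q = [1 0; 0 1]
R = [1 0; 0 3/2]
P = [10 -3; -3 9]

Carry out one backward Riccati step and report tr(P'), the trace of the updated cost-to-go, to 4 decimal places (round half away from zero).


33.5756

BᵀP = [6.0000 -18.0000; -3.0000 9.0000]
S = R + BᵀPB = [1 0; 0 3/2] + [36.0000 -18.0000; -18.0000 9.0000] = [37.0000 -18.0000; -18.0000 10.5000]
BᵀPA = [36.0000 48.0000; -18.0000 -24.0000]
K = S⁻¹·BᵀPA = [0.8372 1.1163; -0.2791 -0.3721]
A−BK = [1.5000 -1.0000; 0.4535 -0.3953]
AᵀP(A−BK) = [21.0872 -12.3837; -12.3837 10.4884]
P' = Q + AᵀP(A−BK) = [22.0872 -12.3837; -12.3837 11.4884]
tr(P') = 33.5756


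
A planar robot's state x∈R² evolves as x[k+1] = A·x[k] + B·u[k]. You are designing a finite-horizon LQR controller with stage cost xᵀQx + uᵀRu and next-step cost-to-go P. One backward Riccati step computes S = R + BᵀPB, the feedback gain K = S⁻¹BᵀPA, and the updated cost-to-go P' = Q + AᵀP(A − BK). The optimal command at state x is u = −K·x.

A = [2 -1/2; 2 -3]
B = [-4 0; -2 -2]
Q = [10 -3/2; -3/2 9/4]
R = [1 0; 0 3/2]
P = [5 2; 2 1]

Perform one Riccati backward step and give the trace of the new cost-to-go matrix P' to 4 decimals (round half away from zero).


13.5103

BᵀP = [-24.0000 -10.0000; -4.0000 -2.0000]
S = R + BᵀPB = [1 0; 0 3/2] + [116.0000 20.0000; 20.0000 4.0000] = [117.0000 20.0000; 20.0000 5.5000]
BᵀPA = [-68.0000 42.0000; -12.0000 8.0000]
K = S⁻¹·BᵀPA = [-0.5503 0.2916; -0.1807 0.3943]
A−BK = [-0.2012 0.6663; 0.5380 -1.6283]
AᵀP(A−BK) = [0.4107 -0.4415; -0.4415 0.8496]
P' = Q + AᵀP(A−BK) = [10.4107 -1.9415; -1.9415 3.0996]
tr(P') = 13.5103


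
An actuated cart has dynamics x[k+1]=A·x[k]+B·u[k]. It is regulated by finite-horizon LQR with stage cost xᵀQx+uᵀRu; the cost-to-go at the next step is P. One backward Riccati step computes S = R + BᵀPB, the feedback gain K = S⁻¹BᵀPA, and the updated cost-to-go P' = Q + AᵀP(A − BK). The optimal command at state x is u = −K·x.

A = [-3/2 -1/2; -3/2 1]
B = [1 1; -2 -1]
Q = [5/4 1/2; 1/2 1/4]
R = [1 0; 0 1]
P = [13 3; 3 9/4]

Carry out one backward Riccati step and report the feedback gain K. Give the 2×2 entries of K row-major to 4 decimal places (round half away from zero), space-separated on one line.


BᵀP = [7.0000 -1.5000; 10.0000 0.7500]
S = R + BᵀPB = [1 0; 0 1] + [10.0000 8.5000; 8.5000 9.2500] = [11.0000 8.5000; 8.5000 10.2500]
BᵀPA = [-8.2500 -5.0000; -16.1250 -4.2500]
K = S⁻¹·BᵀPA = [1.2963 -0.3735; -2.6481 -0.1049]
A−BK = [-0.1481 -0.0216; -1.5556 0.1481]
AᵀP(A−BK) = [15.8056 -0.6481; -0.6481 0.1867]
P' = Q + AᵀP(A−BK) = [17.0556 -0.1481; -0.1481 0.4367]
tr(P') = 17.4923

1.2963 -0.3735 -2.6481 -0.1049


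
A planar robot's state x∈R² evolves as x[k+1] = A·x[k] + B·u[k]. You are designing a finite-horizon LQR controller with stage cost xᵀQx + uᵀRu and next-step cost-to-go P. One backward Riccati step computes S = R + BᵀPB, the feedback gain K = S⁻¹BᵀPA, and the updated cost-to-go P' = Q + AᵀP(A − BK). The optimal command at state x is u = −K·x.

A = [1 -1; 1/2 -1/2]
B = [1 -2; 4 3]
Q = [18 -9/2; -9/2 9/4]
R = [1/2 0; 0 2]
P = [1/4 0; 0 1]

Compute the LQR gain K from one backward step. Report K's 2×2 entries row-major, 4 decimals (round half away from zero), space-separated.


0.2255 -0.2255 -0.1327 0.1327

BᵀP = [0.2500 4.0000; -0.5000 3.0000]
S = R + BᵀPB = [1/2 0; 0 2] + [16.2500 11.5000; 11.5000 10.0000] = [16.7500 11.5000; 11.5000 12.0000]
BᵀPA = [2.2500 -2.2500; 1.0000 -1.0000]
K = S⁻¹·BᵀPA = [0.2255 -0.2255; -0.1327 0.1327]
A−BK = [0.5091 -0.5091; -0.0036 0.0036]
AᵀP(A−BK) = [0.1255 -0.1255; -0.1255 0.1255]
P' = Q + AᵀP(A−BK) = [18.1255 -4.6255; -4.6255 2.3755]
tr(P') = 20.5009


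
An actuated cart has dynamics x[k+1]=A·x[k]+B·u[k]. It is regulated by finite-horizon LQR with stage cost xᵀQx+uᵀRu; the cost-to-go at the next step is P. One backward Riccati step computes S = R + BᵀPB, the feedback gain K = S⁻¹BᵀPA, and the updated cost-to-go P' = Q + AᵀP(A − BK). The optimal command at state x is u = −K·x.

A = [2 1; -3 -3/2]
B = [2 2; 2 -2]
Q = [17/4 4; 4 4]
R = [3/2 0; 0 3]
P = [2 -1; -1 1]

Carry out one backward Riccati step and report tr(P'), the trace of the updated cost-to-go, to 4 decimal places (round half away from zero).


BᵀP = [2.0000 0.0000; 6.0000 -4.0000]
S = R + BᵀPB = [3/2 0; 0 3] + [4.0000 4.0000; 4.0000 20.0000] = [5.5000 4.0000; 4.0000 23.0000]
BᵀPA = [4.0000 2.0000; 24.0000 12.0000]
K = S⁻¹·BᵀPA = [-0.0362 -0.0181; 1.0498 0.5249]
A−BK = [-0.0271 -0.0136; -0.8281 -0.4140]
AᵀP(A−BK) = [3.9502 1.9751; 1.9751 0.9876]
P' = Q + AᵀP(A−BK) = [8.2002 5.9751; 5.9751 4.9876]
tr(P') = 13.1878

13.1878


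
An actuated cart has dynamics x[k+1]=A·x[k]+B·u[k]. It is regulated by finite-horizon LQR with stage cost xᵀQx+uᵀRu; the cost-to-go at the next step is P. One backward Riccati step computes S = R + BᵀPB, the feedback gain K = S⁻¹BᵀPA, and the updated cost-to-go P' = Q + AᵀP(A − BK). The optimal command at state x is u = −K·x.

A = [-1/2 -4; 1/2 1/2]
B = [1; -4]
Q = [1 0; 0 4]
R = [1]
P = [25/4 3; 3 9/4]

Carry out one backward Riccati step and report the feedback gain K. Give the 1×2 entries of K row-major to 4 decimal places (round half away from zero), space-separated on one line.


-0.0065 1.0390

BᵀP = [-5.7500 -6.0000]
S = R + BᵀPB = [1] + [18.2500] = [19.2500]
BᵀPA = [-0.1250 20.0000]
K = S⁻¹·BᵀPA = [-0.0065 1.0390]
A−BK = [-0.4935 -5.0390; 0.4740 4.6558]
AᵀP(A−BK) = [0.6242 6.4424; 6.4424 67.7833]
P' = Q + AᵀP(A−BK) = [1.6242 6.4424; 6.4424 71.7833]
tr(P') = 73.4075


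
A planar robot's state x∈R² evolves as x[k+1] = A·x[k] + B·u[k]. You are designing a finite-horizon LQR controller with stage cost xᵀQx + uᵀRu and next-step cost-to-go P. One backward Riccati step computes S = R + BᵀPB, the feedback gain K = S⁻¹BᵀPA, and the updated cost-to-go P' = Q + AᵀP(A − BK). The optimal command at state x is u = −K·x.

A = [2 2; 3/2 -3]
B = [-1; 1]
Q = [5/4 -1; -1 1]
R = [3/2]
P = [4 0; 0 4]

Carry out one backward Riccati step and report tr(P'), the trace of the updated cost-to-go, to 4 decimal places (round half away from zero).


BᵀP = [-4.0000 4.0000]
S = R + BᵀPB = [3/2] + [8.0000] = [9.5000]
BᵀPA = [-2.0000 -20.0000]
K = S⁻¹·BᵀPA = [-0.2105 -2.1053]
A−BK = [1.7895 -0.1053; 1.7105 -0.8947]
AᵀP(A−BK) = [24.5789 -6.2105; -6.2105 9.8947]
P' = Q + AᵀP(A−BK) = [25.8289 -7.2105; -7.2105 10.8947]
tr(P') = 36.7237

36.7237


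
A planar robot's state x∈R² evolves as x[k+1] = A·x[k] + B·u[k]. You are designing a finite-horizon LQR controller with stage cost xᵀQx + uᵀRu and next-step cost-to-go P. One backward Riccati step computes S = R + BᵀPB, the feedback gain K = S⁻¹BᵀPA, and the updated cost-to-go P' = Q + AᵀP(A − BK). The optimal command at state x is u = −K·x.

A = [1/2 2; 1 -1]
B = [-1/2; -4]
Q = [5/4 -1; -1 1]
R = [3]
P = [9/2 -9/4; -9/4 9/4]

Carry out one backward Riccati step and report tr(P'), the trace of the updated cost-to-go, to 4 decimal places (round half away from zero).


17.2952

BᵀP = [6.7500 -7.8750]
S = R + BᵀPB = [3] + [28.1250] = [31.1250]
BᵀPA = [-4.5000 21.3750]
K = S⁻¹·BᵀPA = [-0.1446 0.6867]
A−BK = [0.4277 2.3434; 0.4217 1.7470]
AᵀP(A−BK) = [0.4744 1.9654; 1.9654 14.5708]
P' = Q + AᵀP(A−BK) = [1.7244 0.9654; 0.9654 15.5708]
tr(P') = 17.2952


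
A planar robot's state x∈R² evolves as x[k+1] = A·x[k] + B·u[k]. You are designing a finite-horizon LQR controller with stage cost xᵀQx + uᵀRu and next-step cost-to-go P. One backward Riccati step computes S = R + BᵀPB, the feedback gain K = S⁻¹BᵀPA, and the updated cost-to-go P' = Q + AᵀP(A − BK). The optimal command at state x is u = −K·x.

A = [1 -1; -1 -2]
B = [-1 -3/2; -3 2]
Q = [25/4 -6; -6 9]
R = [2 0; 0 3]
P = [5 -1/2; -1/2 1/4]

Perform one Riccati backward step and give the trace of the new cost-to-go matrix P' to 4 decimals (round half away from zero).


17.0314

BᵀP = [-3.5000 -0.2500; -8.5000 1.2500]
S = R + BᵀPB = [2 0; 0 3] + [4.2500 4.7500; 4.7500 15.2500] = [6.2500 4.7500; 4.7500 18.2500]
BᵀPA = [-3.2500 4.0000; -9.7500 6.0000]
K = S⁻¹·BᵀPA = [-0.1421 0.4863; -0.4973 0.2022]
A−BK = [0.1120 -0.2104; -0.4317 -0.9454]
AᵀP(A−BK) = [0.9399 -0.4481; -0.4481 0.8415]
P' = Q + AᵀP(A−BK) = [7.1899 -6.4481; -6.4481 9.8415]
tr(P') = 17.0314


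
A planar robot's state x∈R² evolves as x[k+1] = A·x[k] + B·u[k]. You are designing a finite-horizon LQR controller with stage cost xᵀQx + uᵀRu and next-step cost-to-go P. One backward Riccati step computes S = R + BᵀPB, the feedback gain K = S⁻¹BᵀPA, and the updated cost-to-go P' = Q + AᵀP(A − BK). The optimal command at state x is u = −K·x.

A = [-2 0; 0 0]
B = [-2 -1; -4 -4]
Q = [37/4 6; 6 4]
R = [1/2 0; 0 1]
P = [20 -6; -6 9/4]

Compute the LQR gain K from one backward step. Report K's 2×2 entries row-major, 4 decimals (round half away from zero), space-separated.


1.8991 0.0000 -1.7329 0.0000

BᵀP = [-16.0000 3.0000; 4.0000 -3.0000]
S = R + BᵀPB = [1/2 0; 0 1] + [20.0000 4.0000; 4.0000 8.0000] = [20.5000 4.0000; 4.0000 9.0000]
BᵀPA = [32.0000 0.0000; -8.0000 0.0000]
K = S⁻¹·BᵀPA = [1.8991 0.0000; -1.7329 0.0000]
A−BK = [0.0653 0.0000; 0.6647 0.0000]
AᵀP(A−BK) = [5.3650 0.0000; 0.0000 0.0000]
P' = Q + AᵀP(A−BK) = [14.6150 6.0000; 6.0000 4.0000]
tr(P') = 18.6150


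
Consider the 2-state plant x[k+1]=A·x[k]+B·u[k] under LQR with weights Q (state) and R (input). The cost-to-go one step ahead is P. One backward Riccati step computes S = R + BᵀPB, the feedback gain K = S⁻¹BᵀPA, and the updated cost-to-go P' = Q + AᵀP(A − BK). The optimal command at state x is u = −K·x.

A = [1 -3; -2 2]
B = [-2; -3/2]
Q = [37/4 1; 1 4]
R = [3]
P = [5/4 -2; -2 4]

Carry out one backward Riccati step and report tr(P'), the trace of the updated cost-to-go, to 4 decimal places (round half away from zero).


BᵀP = [0.5000 -2.0000]
S = R + BᵀPB = [3] + [2.0000] = [5.0000]
BᵀPA = [4.5000 -5.5000]
K = S⁻¹·BᵀPA = [0.9000 -1.1000]
A−BK = [2.8000 -5.2000; -0.6500 0.3500]
AᵀP(A−BK) = [21.2000 -30.8000; -30.8000 45.2000]
P' = Q + AᵀP(A−BK) = [30.4500 -29.8000; -29.8000 49.2000]
tr(P') = 79.6500

79.6500


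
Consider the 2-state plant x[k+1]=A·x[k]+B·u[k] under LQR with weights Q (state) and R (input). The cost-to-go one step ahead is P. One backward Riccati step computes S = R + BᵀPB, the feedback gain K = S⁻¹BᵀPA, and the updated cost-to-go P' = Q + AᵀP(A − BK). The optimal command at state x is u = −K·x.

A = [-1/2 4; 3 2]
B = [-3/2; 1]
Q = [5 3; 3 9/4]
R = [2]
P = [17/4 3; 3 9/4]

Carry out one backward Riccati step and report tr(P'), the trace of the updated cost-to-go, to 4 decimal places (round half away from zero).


BᵀP = [-3.3750 -2.2500]
S = R + BᵀPB = [2] + [2.8125] = [4.8125]
BᵀPA = [-5.0625 -18.0000]
K = S⁻¹·BᵀPA = [-1.0519 -3.7403]
A−BK = [-2.0779 -1.6104; 4.0519 5.7403]
AᵀP(A−BK) = [6.9870 19.0649; 19.0649 57.6753]
P' = Q + AᵀP(A−BK) = [11.9870 22.0649; 22.0649 59.9253]
tr(P') = 71.9123

71.9123


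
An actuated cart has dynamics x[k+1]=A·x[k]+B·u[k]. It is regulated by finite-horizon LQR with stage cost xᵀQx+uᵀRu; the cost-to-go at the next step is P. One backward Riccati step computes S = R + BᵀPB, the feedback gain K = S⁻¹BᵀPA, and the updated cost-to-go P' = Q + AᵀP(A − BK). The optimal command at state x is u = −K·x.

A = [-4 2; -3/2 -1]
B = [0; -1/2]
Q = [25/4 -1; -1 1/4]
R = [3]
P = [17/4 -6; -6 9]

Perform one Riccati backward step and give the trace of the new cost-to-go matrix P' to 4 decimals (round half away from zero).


46.5000

BᵀP = [3.0000 -4.5000]
S = R + BᵀPB = [3] + [2.2500] = [5.2500]
BᵀPA = [-5.2500 10.5000]
K = S⁻¹·BᵀPA = [-1.0000 2.0000]
A−BK = [-4.0000 2.0000; -2.0000 0.0000]
AᵀP(A−BK) = [11.0000 -16.0000; -16.0000 29.0000]
P' = Q + AᵀP(A−BK) = [17.2500 -17.0000; -17.0000 29.2500]
tr(P') = 46.5000


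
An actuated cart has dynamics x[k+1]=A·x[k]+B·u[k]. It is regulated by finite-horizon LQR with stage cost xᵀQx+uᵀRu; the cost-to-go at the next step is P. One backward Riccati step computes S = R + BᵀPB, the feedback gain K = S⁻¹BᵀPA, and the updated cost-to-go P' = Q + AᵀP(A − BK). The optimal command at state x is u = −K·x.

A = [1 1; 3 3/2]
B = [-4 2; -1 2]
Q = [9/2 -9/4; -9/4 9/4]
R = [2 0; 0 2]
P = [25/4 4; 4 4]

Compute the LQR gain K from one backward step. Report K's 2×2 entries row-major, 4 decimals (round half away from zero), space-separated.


BᵀP = [-29.0000 -20.0000; 20.5000 16.0000]
S = R + BᵀPB = [2 0; 0 2] + [136.0000 -98.0000; -98.0000 73.0000] = [138.0000 -98.0000; -98.0000 75.0000]
BᵀPA = [-89.0000 -59.0000; 68.5000 44.5000]
K = S⁻¹·BᵀPA = [0.0509 -0.0858; 0.9799 0.4812]
A−BK = [-0.7560 -0.3056; 1.0912 0.4517]
AᵀP(A−BK) = [3.6609 1.6501; 1.6501 0.7735]
P' = Q + AᵀP(A−BK) = [8.1609 -0.5999; -0.5999 3.0235]
tr(P') = 11.1843

0.0509 -0.0858 0.9799 0.4812


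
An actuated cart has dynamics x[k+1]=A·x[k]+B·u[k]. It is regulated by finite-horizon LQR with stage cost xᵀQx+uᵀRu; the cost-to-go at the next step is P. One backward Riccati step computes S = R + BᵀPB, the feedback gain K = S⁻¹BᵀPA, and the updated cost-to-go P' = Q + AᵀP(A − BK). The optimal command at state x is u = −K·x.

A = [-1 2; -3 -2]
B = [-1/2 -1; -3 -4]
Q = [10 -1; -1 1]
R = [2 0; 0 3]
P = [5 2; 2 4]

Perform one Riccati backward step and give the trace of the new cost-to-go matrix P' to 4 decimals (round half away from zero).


30.0521

BᵀP = [-8.5000 -13.0000; -13.0000 -18.0000]
S = R + BᵀPB = [2 0; 0 3] + [43.2500 60.5000; 60.5000 85.0000] = [45.2500 60.5000; 60.5000 88.0000]
BᵀPA = [47.5000 9.0000; 67.0000 10.0000]
K = S⁻¹·BᵀPA = [0.3932 0.5812; 0.4911 -0.2859]
A−BK = [-0.3124 2.0047; 0.1437 -1.4002]
AᵀP(A−BK) = [1.4235 -2.4491; -2.4491 17.6286]
P' = Q + AᵀP(A−BK) = [11.4235 -3.4491; -3.4491 18.6286]
tr(P') = 30.0521


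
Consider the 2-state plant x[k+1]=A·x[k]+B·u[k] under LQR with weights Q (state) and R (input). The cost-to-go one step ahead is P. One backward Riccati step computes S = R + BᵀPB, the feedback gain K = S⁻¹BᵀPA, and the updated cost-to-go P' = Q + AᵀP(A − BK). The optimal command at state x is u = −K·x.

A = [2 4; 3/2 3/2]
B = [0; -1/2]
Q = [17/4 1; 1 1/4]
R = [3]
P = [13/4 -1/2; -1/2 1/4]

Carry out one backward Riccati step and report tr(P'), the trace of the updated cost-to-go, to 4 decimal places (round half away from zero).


BᵀP = [0.2500 -0.1250]
S = R + BᵀPB = [3] + [0.0625] = [3.0625]
BᵀPA = [0.3125 0.8125]
K = S⁻¹·BᵀPA = [0.1020 0.2653]
A−BK = [2.0000 4.0000; 1.5510 1.6327]
AᵀP(A−BK) = [10.5306 21.9796; 21.9796 46.3469]
P' = Q + AᵀP(A−BK) = [14.7806 22.9796; 22.9796 46.5969]
tr(P') = 61.3776

61.3776


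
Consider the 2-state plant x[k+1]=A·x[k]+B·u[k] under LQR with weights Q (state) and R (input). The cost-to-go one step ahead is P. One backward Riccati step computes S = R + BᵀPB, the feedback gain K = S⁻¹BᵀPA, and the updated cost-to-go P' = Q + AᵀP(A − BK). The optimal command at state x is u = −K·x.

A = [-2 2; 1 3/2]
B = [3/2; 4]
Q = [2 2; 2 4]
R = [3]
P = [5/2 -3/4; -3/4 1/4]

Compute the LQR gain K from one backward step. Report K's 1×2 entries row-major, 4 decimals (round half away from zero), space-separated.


-0.4483 0.3621

BᵀP = [0.7500 -0.1250]
S = R + BᵀPB = [3] + [0.6250] = [3.6250]
BᵀPA = [-1.6250 1.3125]
K = S⁻¹·BᵀPA = [-0.4483 0.3621]
A−BK = [-1.3276 1.4569; 2.7931 0.0517]
AᵀP(A−BK) = [12.5216 -8.2866; -8.2866 5.5873]
P' = Q + AᵀP(A−BK) = [14.5216 -6.2866; -6.2866 9.5873]
tr(P') = 24.1088


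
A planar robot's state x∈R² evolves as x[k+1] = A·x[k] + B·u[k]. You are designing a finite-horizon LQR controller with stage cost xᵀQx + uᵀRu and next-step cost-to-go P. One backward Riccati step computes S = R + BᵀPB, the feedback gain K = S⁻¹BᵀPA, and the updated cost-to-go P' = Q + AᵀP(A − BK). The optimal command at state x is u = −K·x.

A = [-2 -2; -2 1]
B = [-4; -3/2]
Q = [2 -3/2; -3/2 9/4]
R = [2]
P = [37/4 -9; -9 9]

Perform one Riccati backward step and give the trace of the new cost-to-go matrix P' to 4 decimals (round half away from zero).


9.5914

BᵀP = [-23.5000 22.5000]
S = R + BᵀPB = [2] + [60.2500] = [62.2500]
BᵀPA = [2.0000 69.5000]
K = S⁻¹·BᵀPA = [0.0321 1.1165]
A−BK = [-1.8715 2.4659; -1.9518 2.6747]
AᵀP(A−BK) = [0.9357 -1.2329; -1.2329 4.4056]
P' = Q + AᵀP(A−BK) = [2.9357 -2.7329; -2.7329 6.6556]
tr(P') = 9.5914


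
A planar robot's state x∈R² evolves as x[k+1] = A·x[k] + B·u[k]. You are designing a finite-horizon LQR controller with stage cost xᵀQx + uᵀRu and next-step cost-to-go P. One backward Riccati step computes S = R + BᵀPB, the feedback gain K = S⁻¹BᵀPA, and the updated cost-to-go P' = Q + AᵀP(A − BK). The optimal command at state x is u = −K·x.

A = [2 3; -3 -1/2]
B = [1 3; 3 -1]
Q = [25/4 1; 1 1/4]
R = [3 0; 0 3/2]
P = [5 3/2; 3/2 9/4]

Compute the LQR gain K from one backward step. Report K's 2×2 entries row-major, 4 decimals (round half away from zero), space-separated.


-0.5965 0.1602 0.8133 0.9089

BᵀP = [9.5000 8.2500; 13.5000 2.2500]
S = R + BᵀPB = [3 0; 0 3/2] + [34.2500 20.2500; 20.2500 38.2500] = [37.2500 20.2500; 20.2500 39.7500]
BᵀPA = [-5.7500 24.3750; 20.2500 39.3750]
K = S⁻¹·BᵀPA = [-0.5965 0.1602; 0.8133 0.9089]
A−BK = [0.1566 0.1130; -0.3972 -0.0718]
AᵀP(A−BK) = [2.3506 0.8905; 0.8905 1.3673]
P' = Q + AᵀP(A−BK) = [8.6006 1.8905; 1.8905 1.6173]
tr(P') = 10.2180


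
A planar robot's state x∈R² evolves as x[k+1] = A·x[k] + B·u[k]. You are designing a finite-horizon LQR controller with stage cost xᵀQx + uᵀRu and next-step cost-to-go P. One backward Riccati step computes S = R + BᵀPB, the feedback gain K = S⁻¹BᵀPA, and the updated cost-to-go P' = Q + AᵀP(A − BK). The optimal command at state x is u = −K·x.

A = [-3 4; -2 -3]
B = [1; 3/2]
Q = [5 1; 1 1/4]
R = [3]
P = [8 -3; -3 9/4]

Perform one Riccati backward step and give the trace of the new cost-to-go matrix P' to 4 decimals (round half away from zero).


229.1084

BᵀP = [3.5000 0.3750]
S = R + BᵀPB = [3] + [4.0625] = [7.0625]
BᵀPA = [-11.2500 12.8750]
K = S⁻¹·BᵀPA = [-1.5929 1.8230]
A−BK = [-1.4071 2.1770; 0.3894 -5.7345]
AᵀP(A−BK) = [27.0796 -64.9912; -64.9912 196.7788]
P' = Q + AᵀP(A−BK) = [32.0796 -63.9912; -63.9912 197.0288]
tr(P') = 229.1084


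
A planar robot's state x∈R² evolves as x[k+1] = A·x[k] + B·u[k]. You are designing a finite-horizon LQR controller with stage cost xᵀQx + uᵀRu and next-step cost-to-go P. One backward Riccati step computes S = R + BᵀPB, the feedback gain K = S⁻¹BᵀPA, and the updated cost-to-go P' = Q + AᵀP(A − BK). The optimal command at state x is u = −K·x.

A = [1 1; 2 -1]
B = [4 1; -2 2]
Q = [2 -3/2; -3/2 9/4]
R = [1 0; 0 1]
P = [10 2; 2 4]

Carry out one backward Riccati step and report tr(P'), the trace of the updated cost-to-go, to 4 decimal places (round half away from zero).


BᵀP = [36.0000 0.0000; 14.0000 10.0000]
S = R + BᵀPB = [1 0; 0 1] + [144.0000 36.0000; 36.0000 34.0000] = [145.0000 36.0000; 36.0000 35.0000]
BᵀPA = [36.0000 36.0000; 34.0000 4.0000]
K = S⁻¹·BᵀPA = [0.0095 0.2953; 0.9616 -0.1895]
A−BK = [0.0003 0.0082; 0.0958 -0.0304]
AᵀP(A−BK) = [0.9616 -0.1895; -0.1895 0.1265]
P' = Q + AᵀP(A−BK) = [2.9616 -1.6895; -1.6895 2.3765]
tr(P') = 5.3381

5.3381


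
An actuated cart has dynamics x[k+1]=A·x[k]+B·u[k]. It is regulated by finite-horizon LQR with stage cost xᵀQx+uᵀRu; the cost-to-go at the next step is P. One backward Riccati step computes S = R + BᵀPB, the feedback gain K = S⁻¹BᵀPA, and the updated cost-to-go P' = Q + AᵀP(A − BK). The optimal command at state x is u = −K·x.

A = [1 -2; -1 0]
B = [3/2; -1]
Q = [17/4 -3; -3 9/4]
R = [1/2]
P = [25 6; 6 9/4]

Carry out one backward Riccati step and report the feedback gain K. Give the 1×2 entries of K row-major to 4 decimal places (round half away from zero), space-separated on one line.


0.6037 -1.5366

BᵀP = [31.5000 6.7500]
S = R + BᵀPB = [1/2] + [40.5000] = [41.0000]
BᵀPA = [24.7500 -63.0000]
K = S⁻¹·BᵀPA = [0.6037 -1.5366]
A−BK = [0.0945 0.3049; -0.3963 -1.5366]
AᵀP(A−BK) = [0.3095 0.0305; 0.0305 3.1951]
P' = Q + AᵀP(A−BK) = [4.5595 -2.9695; -2.9695 5.4451]
tr(P') = 10.0046


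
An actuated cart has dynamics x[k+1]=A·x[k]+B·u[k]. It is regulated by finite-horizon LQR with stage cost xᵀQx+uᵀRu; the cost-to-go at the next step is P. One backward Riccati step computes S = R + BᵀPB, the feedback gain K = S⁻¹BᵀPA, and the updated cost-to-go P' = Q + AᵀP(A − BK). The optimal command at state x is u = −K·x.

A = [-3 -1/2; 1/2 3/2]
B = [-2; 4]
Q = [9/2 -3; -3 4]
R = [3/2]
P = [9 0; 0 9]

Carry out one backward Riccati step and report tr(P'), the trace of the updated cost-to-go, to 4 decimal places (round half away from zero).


BᵀP = [-18.0000 36.0000]
S = R + BᵀPB = [3/2] + [180.0000] = [181.5000]
BᵀPA = [72.0000 63.0000]
K = S⁻¹·BᵀPA = [0.3967 0.3471]
A−BK = [-2.2066 0.1942; -1.0868 0.1116]
AᵀP(A−BK) = [54.6880 -4.7417; -4.7417 0.6322]
P' = Q + AᵀP(A−BK) = [59.1880 -7.7417; -7.7417 4.6322]
tr(P') = 63.8202

63.8202


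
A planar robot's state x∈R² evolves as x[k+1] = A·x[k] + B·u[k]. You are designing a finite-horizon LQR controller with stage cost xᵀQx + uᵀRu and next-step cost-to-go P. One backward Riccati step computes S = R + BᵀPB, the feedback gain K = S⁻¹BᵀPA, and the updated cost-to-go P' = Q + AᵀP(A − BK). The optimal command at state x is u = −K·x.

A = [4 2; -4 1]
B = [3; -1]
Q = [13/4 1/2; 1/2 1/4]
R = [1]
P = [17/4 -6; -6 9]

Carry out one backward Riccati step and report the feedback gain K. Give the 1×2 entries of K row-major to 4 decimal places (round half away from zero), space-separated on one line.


BᵀP = [18.7500 -27.0000]
S = R + BᵀPB = [1] + [83.2500] = [84.2500]
BᵀPA = [183.0000 10.5000]
K = S⁻¹·BᵀPA = [2.1721 0.1246]
A−BK = [-2.5163 1.6261; -1.8279 1.1246]
AᵀP(A−BK) = [6.5045 -0.8071; -0.8071 0.6914]
P' = Q + AᵀP(A−BK) = [9.7545 -0.3071; -0.3071 0.9414]
tr(P') = 10.6958

2.1721 0.1246


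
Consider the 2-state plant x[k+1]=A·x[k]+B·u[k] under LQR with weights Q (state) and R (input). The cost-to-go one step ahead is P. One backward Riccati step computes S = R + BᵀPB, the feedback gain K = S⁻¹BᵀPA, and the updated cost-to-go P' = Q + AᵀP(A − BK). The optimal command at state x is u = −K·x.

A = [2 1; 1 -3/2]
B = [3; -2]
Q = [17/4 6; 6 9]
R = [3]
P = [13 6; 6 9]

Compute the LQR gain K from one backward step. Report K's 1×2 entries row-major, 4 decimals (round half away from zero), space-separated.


0.6429 0.3214

BᵀP = [27.0000 0.0000]
S = R + BᵀPB = [3] + [81.0000] = [84.0000]
BᵀPA = [54.0000 27.0000]
K = S⁻¹·BᵀPA = [0.6429 0.3214]
A−BK = [0.0714 0.0357; 2.2857 -0.8571]
AᵀP(A−BK) = [50.2857 -16.8571; -16.8571 6.5714]
P' = Q + AᵀP(A−BK) = [54.5357 -10.8571; -10.8571 15.5714]
tr(P') = 70.1071


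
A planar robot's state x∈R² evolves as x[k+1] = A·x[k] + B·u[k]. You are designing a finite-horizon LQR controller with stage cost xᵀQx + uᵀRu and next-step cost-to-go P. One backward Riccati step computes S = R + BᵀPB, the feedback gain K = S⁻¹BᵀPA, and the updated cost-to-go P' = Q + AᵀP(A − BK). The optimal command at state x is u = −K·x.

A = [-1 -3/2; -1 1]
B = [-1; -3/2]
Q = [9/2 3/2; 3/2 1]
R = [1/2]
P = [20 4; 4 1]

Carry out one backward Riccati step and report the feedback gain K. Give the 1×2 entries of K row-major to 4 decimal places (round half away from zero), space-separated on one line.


0.9065 0.9640

BᵀP = [-26.0000 -5.5000]
S = R + BᵀPB = [1/2] + [34.2500] = [34.7500]
BᵀPA = [31.5000 33.5000]
K = S⁻¹·BᵀPA = [0.9065 0.9640]
A−BK = [-0.0935 -0.5360; 0.3597 2.4460]
AᵀP(A−BK) = [0.4460 0.6331; 0.6331 1.7050]
P' = Q + AᵀP(A−BK) = [4.9460 2.1331; 2.1331 2.7050]
tr(P') = 7.6511


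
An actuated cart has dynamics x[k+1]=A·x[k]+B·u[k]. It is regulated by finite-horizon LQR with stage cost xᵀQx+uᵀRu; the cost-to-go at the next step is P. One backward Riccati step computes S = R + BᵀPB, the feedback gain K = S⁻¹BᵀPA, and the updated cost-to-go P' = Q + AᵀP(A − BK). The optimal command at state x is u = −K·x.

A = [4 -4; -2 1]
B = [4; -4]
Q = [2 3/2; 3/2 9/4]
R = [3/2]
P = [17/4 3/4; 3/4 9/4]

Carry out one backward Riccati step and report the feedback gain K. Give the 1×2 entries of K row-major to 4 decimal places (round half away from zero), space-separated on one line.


BᵀP = [14.0000 -6.0000]
S = R + BᵀPB = [3/2] + [80.0000] = [81.5000]
BᵀPA = [68.0000 -62.0000]
K = S⁻¹·BᵀPA = [0.8344 -0.7607]
A−BK = [0.6626 -0.9571; 1.3374 -2.0429]
AᵀP(A−BK) = [8.2638 -11.7699; -11.7699 17.0844]
P' = Q + AᵀP(A−BK) = [10.2638 -10.2699; -10.2699 19.3344]
tr(P') = 29.5982

0.8344 -0.7607


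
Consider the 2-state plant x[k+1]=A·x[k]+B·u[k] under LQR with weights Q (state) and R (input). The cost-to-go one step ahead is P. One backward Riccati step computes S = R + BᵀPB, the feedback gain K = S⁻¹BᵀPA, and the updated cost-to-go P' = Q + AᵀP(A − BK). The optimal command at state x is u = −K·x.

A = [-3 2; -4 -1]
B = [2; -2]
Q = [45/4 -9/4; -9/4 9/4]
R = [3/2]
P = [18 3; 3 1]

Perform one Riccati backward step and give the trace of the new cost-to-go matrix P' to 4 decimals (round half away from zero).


BᵀP = [30.0000 4.0000]
S = R + BᵀPB = [3/2] + [52.0000] = [53.5000]
BᵀPA = [-106.0000 56.0000]
K = S⁻¹·BᵀPA = [-1.9813 1.0467]
A−BK = [0.9626 -0.0935; -7.9626 1.0935]
AᵀP(A−BK) = [39.9813 -8.0467; -8.0467 2.3832]
P' = Q + AᵀP(A−BK) = [51.2313 -10.2967; -10.2967 4.6332]
tr(P') = 55.8645

55.8645


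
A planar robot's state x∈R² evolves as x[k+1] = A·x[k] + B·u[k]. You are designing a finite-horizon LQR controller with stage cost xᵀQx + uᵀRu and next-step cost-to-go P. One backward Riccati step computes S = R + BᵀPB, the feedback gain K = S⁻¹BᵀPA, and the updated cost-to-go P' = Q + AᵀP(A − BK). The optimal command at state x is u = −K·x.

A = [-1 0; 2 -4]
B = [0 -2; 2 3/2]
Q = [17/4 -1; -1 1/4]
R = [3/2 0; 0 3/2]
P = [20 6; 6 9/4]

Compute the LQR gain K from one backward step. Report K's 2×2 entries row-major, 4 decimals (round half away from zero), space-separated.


BᵀP = [12.0000 4.5000; -31.0000 -8.6250]
S = R + BᵀPB = [3/2 0; 0 3/2] + [9.0000 -17.2500; -17.2500 49.0625] = [10.5000 -17.2500; -17.2500 50.5625]
BᵀPA = [-3.0000 -18.0000; 13.7500 34.5000]
K = S⁻¹·BᵀPA = [0.3664 -1.3499; 0.3969 0.2218]
A−BK = [-0.2061 0.4436; 0.6718 -1.6328]
AᵀP(A−BK) = [0.6412 -1.0992; -1.0992 4.0498]
P' = Q + AᵀP(A−BK) = [4.8912 -2.0992; -2.0992 4.2998]
tr(P') = 9.1910

0.3664 -1.3499 0.3969 0.2218


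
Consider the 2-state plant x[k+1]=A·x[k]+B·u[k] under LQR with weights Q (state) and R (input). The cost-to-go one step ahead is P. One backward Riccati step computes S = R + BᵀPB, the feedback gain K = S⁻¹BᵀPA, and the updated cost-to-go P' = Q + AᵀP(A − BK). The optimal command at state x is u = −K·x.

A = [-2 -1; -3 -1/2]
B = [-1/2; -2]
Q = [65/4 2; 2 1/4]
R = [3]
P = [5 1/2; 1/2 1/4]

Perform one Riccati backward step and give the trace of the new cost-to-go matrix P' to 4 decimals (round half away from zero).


BᵀP = [-3.5000 -0.7500]
S = R + BᵀPB = [3] + [3.2500] = [6.2500]
BᵀPA = [9.2500 3.8750]
K = S⁻¹·BᵀPA = [1.4800 0.6200]
A−BK = [-1.2600 -0.6900; -0.0400 0.7400]
AᵀP(A−BK) = [14.5600 6.6400; 6.6400 3.1600]
P' = Q + AᵀP(A−BK) = [30.8100 8.6400; 8.6400 3.4100]
tr(P') = 34.2200

34.2200


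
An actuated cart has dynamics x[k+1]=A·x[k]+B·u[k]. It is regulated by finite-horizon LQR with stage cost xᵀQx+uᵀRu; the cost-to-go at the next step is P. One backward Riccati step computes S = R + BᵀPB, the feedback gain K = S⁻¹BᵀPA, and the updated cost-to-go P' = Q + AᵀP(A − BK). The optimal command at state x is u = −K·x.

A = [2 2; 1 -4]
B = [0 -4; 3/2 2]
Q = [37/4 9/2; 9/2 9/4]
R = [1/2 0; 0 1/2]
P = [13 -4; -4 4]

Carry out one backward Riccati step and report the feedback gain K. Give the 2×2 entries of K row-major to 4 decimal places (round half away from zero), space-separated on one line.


BᵀP = [-6.0000 6.0000; -60.0000 24.0000]
S = R + BᵀPB = [1/2 0; 0 1/2] + [9.0000 36.0000; 36.0000 288.0000] = [9.5000 36.0000; 36.0000 288.5000]
BᵀPA = [-6.0000 -36.0000; -96.0000 -216.0000]
K = S⁻¹·BᵀPA = [1.1940 -1.8065; -0.4817 -0.5233]
A−BK = [0.0730 -0.0931; 0.1725 -0.2436]
AᵀP(A−BK) = [0.9164 -1.0735; -1.0735 1.9374]
P' = Q + AᵀP(A−BK) = [10.1664 3.4265; 3.4265 4.1874]
tr(P') = 14.3538

1.1940 -1.8065 -0.4817 -0.5233


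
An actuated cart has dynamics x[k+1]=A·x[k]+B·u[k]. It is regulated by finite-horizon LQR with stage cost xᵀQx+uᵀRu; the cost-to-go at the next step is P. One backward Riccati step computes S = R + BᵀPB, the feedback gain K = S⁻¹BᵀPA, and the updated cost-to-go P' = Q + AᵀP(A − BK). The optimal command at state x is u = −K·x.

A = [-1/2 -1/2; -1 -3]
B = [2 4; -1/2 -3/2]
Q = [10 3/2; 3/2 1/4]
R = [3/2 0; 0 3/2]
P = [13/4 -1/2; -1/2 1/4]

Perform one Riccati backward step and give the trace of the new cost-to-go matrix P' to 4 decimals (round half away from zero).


BᵀP = [6.7500 -1.1250; 13.7500 -2.3750]
S = R + BᵀPB = [3/2 0; 0 3/2] + [14.0625 28.6875; 28.6875 58.5625] = [15.5625 28.6875; 28.6875 60.0625]
BᵀPA = [-2.2500 0.0000; -4.5000 0.2500]
K = S⁻¹·BᵀPA = [-0.0541 -0.0642; -0.0491 0.0348]
A−BK = [-0.1955 -0.5109; -1.1007 -2.9799]
AᵀP(A−BK) = [0.2199 0.5748; 0.5748 1.5538]
P' = Q + AᵀP(A−BK) = [10.2199 2.0748; 2.0748 1.8038]
tr(P') = 12.0237

12.0237


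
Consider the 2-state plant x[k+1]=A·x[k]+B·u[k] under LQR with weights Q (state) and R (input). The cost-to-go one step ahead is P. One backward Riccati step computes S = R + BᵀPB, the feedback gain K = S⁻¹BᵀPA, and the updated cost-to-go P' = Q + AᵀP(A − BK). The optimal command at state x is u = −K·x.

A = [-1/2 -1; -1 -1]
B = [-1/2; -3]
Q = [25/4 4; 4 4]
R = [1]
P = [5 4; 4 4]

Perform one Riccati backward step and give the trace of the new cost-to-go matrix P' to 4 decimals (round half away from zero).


11.3495

BᵀP = [-14.5000 -14.0000]
S = R + BᵀPB = [1] + [49.2500] = [50.2500]
BᵀPA = [21.2500 28.5000]
K = S⁻¹·BᵀPA = [0.4229 0.5672]
A−BK = [-0.2886 -0.7164; 0.2687 0.7015]
AᵀP(A−BK) = [0.2637 0.4478; 0.4478 0.8358]
P' = Q + AᵀP(A−BK) = [6.5137 4.4478; 4.4478 4.8358]
tr(P') = 11.3495


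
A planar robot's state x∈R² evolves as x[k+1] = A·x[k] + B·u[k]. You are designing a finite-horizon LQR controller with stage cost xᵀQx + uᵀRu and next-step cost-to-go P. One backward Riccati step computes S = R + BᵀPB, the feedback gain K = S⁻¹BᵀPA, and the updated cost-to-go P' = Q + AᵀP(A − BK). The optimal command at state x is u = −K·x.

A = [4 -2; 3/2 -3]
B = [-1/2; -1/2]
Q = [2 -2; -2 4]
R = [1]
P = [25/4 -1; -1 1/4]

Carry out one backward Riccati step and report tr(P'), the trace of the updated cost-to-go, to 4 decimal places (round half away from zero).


BᵀP = [-2.6250 0.3750]
S = R + BᵀPB = [1] + [1.1250] = [2.1250]
BᵀPA = [-9.9375 4.1250]
K = S⁻¹·BᵀPA = [-4.6765 1.9412]
A−BK = [1.6618 -1.0294; -0.8382 -2.0294]
AᵀP(A−BK) = [42.0901 -16.8346; -16.8346 7.2426]
P' = Q + AᵀP(A−BK) = [44.0901 -18.8346; -18.8346 11.2426]
tr(P') = 55.3327

55.3327
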